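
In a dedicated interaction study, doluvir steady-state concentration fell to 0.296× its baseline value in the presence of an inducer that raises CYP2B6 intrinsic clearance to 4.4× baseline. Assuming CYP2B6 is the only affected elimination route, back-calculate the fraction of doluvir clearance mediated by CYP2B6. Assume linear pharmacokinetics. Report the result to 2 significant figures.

0.70

Write x for the fraction cleared via CYP2B6. The observed steady-state concentration change means clearance rose to 1/0.296 = 3.378 of baseline.
Only the CYP2B6 route changed, so 3.378 = x·4.4 + (1 − x), giving x = 0.70.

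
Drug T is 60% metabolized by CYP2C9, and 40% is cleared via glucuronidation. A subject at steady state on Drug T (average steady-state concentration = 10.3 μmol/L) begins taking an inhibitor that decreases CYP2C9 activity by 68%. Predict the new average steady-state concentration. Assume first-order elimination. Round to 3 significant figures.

17.4 μmol/L

CYP2C9: 0.6 × 0.32 = 0.192
Other: 0.4 (unchanged)
CL_new/CL_old = 0.192 + 0.4 = 0.592.
New average steady-state concentration = baseline ÷ relative clearance = 10.3 / 0.592 = 17.4 μmol/L.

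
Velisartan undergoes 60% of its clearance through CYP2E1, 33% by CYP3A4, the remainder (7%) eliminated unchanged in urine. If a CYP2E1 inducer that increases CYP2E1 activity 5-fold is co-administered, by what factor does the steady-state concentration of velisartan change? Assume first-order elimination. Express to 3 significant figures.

The CYP2E1 pathway (60% of clearance) increases to 5× activity: 0.6 × 5 = 3.
CYP3A4 (33%) and the residual 7% are unaffected.
CL_new/CL_old = 3 + 0.33 + 0.07 = 3.4.
Steady-state concentration is inversely proportional to clearance, so the fold-change is 1 / 3.4 = 0.294.

0.294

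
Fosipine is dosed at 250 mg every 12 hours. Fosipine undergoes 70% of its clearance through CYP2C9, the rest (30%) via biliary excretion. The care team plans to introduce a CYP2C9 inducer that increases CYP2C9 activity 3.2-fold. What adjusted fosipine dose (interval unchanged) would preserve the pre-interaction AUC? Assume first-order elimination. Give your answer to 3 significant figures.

635 mg

CYP2C9: 0.7 × 3.2 = 2.24
Other: 0.3 (unchanged)
CL_new/CL_old = 2.24 + 0.3 = 2.54.
To maintain the same steady-state level, dose must scale with clearance: new dose = 250 × 2.54 = 635 mg.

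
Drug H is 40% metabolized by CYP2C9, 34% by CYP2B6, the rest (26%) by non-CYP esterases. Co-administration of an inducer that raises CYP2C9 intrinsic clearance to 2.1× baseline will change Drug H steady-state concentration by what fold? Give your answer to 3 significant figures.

0.694

The CYP2C9 pathway (40% of clearance) is boosted to 2.1× activity: 0.4 × 2.1 = 0.84.
CYP2B6 (34%) and the residual 26% are unaffected.
CL_new/CL_old = 0.84 + 0.34 + 0.26 = 1.44.
Steady-state concentration ratio = CL_old/CL_new = 1 / 1.44 = 0.694.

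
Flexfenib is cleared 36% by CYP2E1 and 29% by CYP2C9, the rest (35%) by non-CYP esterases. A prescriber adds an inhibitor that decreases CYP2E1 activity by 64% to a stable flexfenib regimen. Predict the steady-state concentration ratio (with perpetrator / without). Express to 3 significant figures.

1.30

The CYP2E1 pathway (36% of clearance) is reduced to 0.36× activity: 0.36 × 0.36 = 0.1296.
CYP2C9 (29%) and the residual 35% are unaffected.
New clearance relative to baseline: 0.1296 + 0.29 + 0.35 = 0.7696.
Steady-state concentration ratio = CL_old/CL_new = 1 / 0.7696 = 1.30.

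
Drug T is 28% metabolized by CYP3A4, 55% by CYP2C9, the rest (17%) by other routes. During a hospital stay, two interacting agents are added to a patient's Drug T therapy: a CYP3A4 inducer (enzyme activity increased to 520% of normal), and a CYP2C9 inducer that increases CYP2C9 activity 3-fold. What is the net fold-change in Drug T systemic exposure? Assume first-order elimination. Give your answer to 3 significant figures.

The CYP3A4 pathway (28% of clearance) is boosted to 5.2× activity: 0.28 × 5.2 = 1.456.
The CYP2C9 pathway (55% of clearance) is boosted to 3× activity: 0.55 × 3 = 1.65.
Non-CYP routes (17%) are unchanged.
CL_new/CL_old = 1.456 + 1.65 + 0.17 = 3.276.
Net systemic exposure ratio = 1 / 3.276 = 0.305.

0.305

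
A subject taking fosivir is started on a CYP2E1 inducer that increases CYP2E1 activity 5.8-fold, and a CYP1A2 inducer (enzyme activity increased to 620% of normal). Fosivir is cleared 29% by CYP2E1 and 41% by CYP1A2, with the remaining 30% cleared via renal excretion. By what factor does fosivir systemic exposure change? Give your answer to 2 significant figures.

The CYP2E1 pathway (29% of clearance) increases to 5.8× activity: 0.29 × 5.8 = 1.682.
The CYP1A2 pathway (41% of clearance) rises to 6.2× activity: 0.41 × 6.2 = 2.542.
Non-CYP routes (30%) are unchanged.
CL_new/CL_old = 1.682 + 2.542 + 0.3 = 4.524.
Systemic exposure ∝ 1/CL: fold-change = 1 / 4.524 = 0.22.

0.22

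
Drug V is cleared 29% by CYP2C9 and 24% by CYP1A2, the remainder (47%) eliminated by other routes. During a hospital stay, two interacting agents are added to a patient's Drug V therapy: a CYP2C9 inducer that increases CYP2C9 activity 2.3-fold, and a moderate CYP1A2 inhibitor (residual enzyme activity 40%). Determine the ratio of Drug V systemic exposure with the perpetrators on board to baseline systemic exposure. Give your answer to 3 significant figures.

The CYP2C9 pathway (29% of clearance) rises to 2.3× activity: 0.29 × 2.3 = 0.667.
The CYP1A2 pathway (24% of clearance) drops to 0.4× activity: 0.24 × 0.4 = 0.096.
The remaining 47% of clearance is unaffected.
CL_new/CL_old = 0.667 + 0.096 + 0.47 = 1.233.
Net systemic exposure ratio = 1 / 1.233 = 0.811.

0.811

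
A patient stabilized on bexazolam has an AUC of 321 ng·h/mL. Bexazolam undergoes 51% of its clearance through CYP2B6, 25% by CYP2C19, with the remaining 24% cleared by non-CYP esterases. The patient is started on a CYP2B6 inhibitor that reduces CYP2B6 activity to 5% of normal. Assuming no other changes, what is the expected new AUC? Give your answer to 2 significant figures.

CYP2B6: 0.51 × 0.05 = 0.0255
CYP2C19: 0.25 (unchanged)
Other: 0.24 (unchanged)
CL_new/CL_old = 0.0255 + 0.25 + 0.24 = 0.5155.
With dosing unchanged, AUC scales as 1/CL: 321 / 0.5155 = 6.2 × 10² ng·h/mL.

6.2 × 10² ng·h/mL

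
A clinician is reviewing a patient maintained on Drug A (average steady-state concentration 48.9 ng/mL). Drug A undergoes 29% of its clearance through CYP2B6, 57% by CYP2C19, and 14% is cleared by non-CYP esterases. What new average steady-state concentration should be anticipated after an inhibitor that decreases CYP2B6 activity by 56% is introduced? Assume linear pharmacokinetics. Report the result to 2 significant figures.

58 ng/mL

The CYP2B6 pathway (29% of clearance) is reduced to 0.44× activity: 0.29 × 0.44 = 0.1276.
CYP2C19 (57%) and the residual 14% are unaffected.
Relative clearance = 0.1276 + 0.57 + 0.14 = 0.8376.
Average steady-state concentration ∝ 1/CL, so new value = 48.9 / 0.8376 = 58 ng/mL.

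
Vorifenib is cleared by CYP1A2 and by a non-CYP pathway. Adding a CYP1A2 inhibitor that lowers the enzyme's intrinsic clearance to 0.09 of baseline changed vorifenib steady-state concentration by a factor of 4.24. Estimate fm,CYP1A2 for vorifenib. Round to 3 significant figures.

0.840

Call the CYP1A2 fraction fm. After the interaction, CL_new/CL_old = fm × 0.09 + (1 − fm).
Steady-state concentration ratio = 1 / (new CL fraction), so new CL fraction = 1 / 4.24 = 0.2358.
fm × 0.09 + 1 − fm = 0.2358  ⇒  fm × (0.09 − 1) = −0.7642  ⇒  fm = 0.840.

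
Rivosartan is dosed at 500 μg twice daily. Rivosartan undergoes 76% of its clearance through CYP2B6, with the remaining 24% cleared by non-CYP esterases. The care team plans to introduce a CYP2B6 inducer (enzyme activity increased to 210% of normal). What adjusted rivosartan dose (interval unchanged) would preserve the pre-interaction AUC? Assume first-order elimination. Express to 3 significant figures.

918 μg

The CYP2B6 pathway (76% of clearance) is boosted to 2.1× activity: 0.76 × 2.1 = 1.596.
Non-CYP routes (24%) are unchanged.
CL_new/CL_old = 1.596 + 0.24 = 1.836.
Exposure is unchanged when dose changes in proportion to clearance. New dose = 500 μg × 1.836 = 918 μg.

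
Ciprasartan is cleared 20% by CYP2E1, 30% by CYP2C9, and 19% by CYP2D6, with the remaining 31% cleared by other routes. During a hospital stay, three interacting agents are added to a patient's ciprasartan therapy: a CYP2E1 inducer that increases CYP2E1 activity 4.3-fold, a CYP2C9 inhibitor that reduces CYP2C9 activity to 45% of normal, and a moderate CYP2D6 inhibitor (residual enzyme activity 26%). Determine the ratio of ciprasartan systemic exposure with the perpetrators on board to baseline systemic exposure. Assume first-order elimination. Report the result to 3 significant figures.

0.738

CYP2E1: 0.2 × 4.3 = 0.86
CYP2C9: 0.3 × 0.45 = 0.135
CYP2D6: 0.19 × 0.26 = 0.0494
Other: 0.31 (unchanged)
New clearance relative to baseline: 0.86 + 0.135 + 0.0494 + 0.31 = 1.3544.
Net systemic exposure ratio = 1 / 1.3544 = 0.738.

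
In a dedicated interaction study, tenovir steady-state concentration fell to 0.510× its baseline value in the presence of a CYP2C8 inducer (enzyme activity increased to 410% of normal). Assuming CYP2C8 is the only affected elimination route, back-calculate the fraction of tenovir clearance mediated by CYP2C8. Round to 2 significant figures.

0.31

Let x = fm,CYP2C8. Because steady-state concentration ∝ 1/CL, relative clearance rose to 1/0.510 = 1.961.
Only the CYP2C8 route changed, so 1.961 = x·4.1 + (1 − x), giving x = 0.31.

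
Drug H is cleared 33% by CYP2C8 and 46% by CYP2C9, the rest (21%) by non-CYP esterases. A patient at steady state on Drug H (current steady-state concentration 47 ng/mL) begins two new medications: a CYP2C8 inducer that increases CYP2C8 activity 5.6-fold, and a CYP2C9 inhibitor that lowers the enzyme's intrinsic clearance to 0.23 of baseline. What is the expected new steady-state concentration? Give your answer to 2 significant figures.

CYP2C8: 0.33 × 5.6 = 1.848
CYP2C9: 0.46 × 0.23 = 0.1058
Other: 0.21 (unchanged)
New clearance relative to baseline: 1.848 + 0.1058 + 0.21 = 2.1638.
New steady-state concentration = 47 / 2.1638 = 22 ng/mL (concentration scales inversely with clearance).

22 ng/mL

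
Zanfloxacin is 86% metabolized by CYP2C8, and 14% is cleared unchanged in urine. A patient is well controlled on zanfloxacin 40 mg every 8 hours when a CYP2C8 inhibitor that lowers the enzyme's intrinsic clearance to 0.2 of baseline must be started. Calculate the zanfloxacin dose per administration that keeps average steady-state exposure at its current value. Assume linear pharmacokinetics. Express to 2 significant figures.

The CYP2C8 pathway (86% of clearance) is reduced to 0.2× activity: 0.86 × 0.2 = 0.172.
Non-CYP routes (14%) are unchanged.
Relative clearance = 0.172 + 0.14 = 0.312.
Css,avg = (dose rate)/CL, so holding Css fixed requires dose ∝ CL: 40 × 0.312 = 12 mg.

12 mg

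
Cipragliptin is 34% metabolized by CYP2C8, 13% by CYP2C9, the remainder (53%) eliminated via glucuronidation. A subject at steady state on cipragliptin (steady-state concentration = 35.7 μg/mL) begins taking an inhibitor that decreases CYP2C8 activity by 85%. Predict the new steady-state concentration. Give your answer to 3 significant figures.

CYP2C8: 0.34 × 0.15 = 0.051
CYP2C9: 0.13 (unchanged)
Other: 0.53 (unchanged)
CL_new/CL_old = 0.051 + 0.13 + 0.53 = 0.711.
Steady-state concentration ∝ 1/CL, so new value = 35.7 / 0.711 = 50.2 μg/mL.

50.2 μg/mL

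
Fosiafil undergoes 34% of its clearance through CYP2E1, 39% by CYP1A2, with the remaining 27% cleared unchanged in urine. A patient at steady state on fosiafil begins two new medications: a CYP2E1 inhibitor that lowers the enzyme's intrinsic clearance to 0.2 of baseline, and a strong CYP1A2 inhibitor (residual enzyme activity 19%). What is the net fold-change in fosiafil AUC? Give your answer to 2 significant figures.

The CYP2E1 pathway (34% of clearance) drops to 0.2× activity: 0.34 × 0.2 = 0.068.
The CYP1A2 pathway (39% of clearance) falls to 0.19× activity: 0.39 × 0.19 = 0.0741.
Non-CYP routes (27%) are unchanged.
CL_new/CL_old = 0.068 + 0.0741 + 0.27 = 0.4121.
AUC ∝ 1/CL: fold-change = 1 / 0.4121 = 2.4.

2.4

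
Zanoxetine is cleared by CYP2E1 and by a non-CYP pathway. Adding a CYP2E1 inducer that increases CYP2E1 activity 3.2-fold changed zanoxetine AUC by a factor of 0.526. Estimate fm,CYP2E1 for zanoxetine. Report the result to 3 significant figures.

0.410

CL'/CL = 1 / 0.526 = 1.901
3.2·fm + (1 − fm) = 1.901
fm = (1.901 − 1) / (3.2 − 1) = 0.410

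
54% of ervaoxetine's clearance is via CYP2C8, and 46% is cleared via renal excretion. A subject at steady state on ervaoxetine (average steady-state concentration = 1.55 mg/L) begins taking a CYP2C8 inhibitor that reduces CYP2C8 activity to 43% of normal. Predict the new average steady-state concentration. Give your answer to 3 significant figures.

2.24 mg/L

CYP2C8: 0.54 × 0.43 = 0.2322
Other: 0.46 (unchanged)
New clearance relative to baseline: 0.2322 + 0.46 = 0.6922.
New average steady-state concentration = baseline ÷ relative clearance = 1.55 / 0.6922 = 2.24 mg/L.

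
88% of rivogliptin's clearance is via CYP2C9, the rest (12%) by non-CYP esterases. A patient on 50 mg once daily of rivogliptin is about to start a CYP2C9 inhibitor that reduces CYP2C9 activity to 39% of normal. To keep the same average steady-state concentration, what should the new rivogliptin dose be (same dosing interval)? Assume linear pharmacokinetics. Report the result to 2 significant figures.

23 mg

The CYP2C9 pathway (88% of clearance) is reduced to 0.39× activity: 0.88 × 0.39 = 0.3432.
The remaining 12% of clearance is unaffected.
Relative clearance = 0.3432 + 0.12 = 0.4632.
Css,avg = (dose rate)/CL, so holding Css fixed requires dose ∝ CL: 50 × 0.4632 = 23 mg.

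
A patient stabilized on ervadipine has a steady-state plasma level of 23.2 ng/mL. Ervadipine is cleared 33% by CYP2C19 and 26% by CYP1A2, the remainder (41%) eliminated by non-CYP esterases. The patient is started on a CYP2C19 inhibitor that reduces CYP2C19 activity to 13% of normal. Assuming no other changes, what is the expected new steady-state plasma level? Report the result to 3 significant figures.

The CYP2C19 pathway (33% of clearance) drops to 0.13× activity: 0.33 × 0.13 = 0.0429.
CYP1A2 (26%) and the residual 41% are unaffected.
Relative clearance = 0.0429 + 0.26 + 0.41 = 0.7129.
With dosing unchanged, steady-state plasma level scales as 1/CL: 23.2 / 0.7129 = 32.5 ng/mL.

32.5 ng/mL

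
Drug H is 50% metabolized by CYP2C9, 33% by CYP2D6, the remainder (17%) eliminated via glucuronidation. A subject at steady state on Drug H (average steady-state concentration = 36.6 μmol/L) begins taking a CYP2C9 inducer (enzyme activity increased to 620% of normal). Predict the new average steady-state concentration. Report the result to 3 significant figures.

10.2 μmol/L

The CYP2C9 pathway (50% of clearance) is boosted to 6.2× activity: 0.5 × 6.2 = 3.1.
CYP2D6 (33%) and the residual 17% are unaffected.
Relative clearance = 3.1 + 0.33 + 0.17 = 3.6.
Average steady-state concentration ∝ 1/CL, so new value = 36.6 / 3.6 = 10.2 μmol/L.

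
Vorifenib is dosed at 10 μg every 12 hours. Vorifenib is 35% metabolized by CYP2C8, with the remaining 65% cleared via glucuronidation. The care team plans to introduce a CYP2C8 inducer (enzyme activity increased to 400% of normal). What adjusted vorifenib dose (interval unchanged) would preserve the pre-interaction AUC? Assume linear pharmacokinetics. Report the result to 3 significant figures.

The CYP2C8 pathway (35% of clearance) is boosted to 4× activity: 0.35 × 4 = 1.4.
The remaining 65% of clearance is unaffected.
Relative clearance = 1.4 + 0.65 = 2.05.
Exposure is unchanged when dose changes in proportion to clearance. New dose = 10 μg × 2.05 = 20.5 μg.

20.5 μg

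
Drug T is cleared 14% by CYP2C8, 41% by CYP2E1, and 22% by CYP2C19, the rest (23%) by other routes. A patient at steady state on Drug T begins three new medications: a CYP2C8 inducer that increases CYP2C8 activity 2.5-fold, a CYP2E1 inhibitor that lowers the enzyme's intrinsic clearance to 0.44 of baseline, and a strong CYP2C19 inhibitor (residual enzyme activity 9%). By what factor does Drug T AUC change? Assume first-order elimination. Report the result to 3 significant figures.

The CYP2C8 pathway (14% of clearance) is boosted to 2.5× activity: 0.14 × 2.5 = 0.35.
The CYP2E1 pathway (41% of clearance) drops to 0.44× activity: 0.41 × 0.44 = 0.1804.
The CYP2C19 pathway (22% of clearance) falls to 0.09× activity: 0.22 × 0.09 = 0.0198.
The remaining 23% of clearance is unaffected.
Relative clearance = 0.35 + 0.1804 + 0.0198 + 0.23 = 0.7802.
AUC ∝ 1/CL: fold-change = 1 / 0.7802 = 1.28.

1.28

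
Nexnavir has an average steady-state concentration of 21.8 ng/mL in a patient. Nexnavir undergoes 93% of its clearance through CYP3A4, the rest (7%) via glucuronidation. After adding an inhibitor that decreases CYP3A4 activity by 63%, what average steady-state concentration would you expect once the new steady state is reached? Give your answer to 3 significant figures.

CYP3A4: 0.93 × 0.37 = 0.3441
Other: 0.07 (unchanged)
CL_new/CL_old = 0.3441 + 0.07 = 0.4141.
With dosing unchanged, average steady-state concentration scales as 1/CL: 21.8 / 0.4141 = 52.6 ng/mL.

52.6 ng/mL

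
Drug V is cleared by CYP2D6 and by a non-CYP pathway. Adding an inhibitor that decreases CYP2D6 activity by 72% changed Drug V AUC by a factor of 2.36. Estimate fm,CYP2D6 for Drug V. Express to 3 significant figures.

Let x = fm,CYP2D6. Because AUC ∝ 1/CL, relative clearance fell to 1/2.36 = 0.4237.
Only the CYP2D6 route changed, so 0.4237 = x·0.28 + (1 − x), giving x = 0.800.

0.800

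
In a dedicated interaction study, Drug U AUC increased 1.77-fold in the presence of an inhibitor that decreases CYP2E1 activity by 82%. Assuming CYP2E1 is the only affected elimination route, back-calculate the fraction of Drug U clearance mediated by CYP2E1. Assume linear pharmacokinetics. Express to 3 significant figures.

Call the CYP2E1 fraction fm. After the interaction, CL_new/CL_old = fm × 0.18 + (1 − fm).
AUC ratio = 1 / (new CL fraction), so new CL fraction = 1 / 1.77 = 0.565.
fm × 0.18 + 1 − fm = 0.565  ⇒  fm × (0.18 − 1) = −0.435  ⇒  fm = 0.531.

0.531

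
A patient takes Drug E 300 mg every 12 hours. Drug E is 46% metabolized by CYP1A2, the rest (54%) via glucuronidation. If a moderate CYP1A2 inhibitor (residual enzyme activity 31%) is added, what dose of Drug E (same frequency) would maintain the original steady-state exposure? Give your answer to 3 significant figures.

205 mg

The CYP1A2 pathway (46% of clearance) is reduced to 0.31× activity: 0.46 × 0.31 = 0.1426.
The remaining 54% of clearance is unaffected.
New clearance relative to baseline: 0.1426 + 0.54 = 0.6826.
To maintain the same steady-state level, dose must scale with clearance: new dose = 300 × 0.6826 = 205 mg.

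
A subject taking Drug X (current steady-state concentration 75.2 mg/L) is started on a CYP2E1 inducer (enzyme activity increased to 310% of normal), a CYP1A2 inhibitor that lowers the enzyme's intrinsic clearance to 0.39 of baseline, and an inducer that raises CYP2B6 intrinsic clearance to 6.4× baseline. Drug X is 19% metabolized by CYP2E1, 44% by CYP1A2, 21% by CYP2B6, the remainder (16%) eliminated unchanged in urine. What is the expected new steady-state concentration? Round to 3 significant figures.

The CYP2E1 pathway (19% of clearance) rises to 3.1× activity: 0.19 × 3.1 = 0.589.
The CYP1A2 pathway (44% of clearance) is reduced to 0.39× activity: 0.44 × 0.39 = 0.1716.
The CYP2B6 pathway (21% of clearance) rises to 6.4× activity: 0.21 × 6.4 = 1.344.
Non-CYP routes (16%) are unchanged.
New clearance relative to baseline: 0.589 + 0.1716 + 1.344 + 0.16 = 2.2646.
New steady-state concentration = 75.2 / 2.2646 = 33.2 mg/L (concentration scales inversely with clearance).

33.2 mg/L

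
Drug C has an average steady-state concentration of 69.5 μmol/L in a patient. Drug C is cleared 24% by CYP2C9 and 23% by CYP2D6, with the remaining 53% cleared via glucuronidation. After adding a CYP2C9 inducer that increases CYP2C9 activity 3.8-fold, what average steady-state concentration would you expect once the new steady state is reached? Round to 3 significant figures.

41.6 μmol/L

The CYP2C9 pathway (24% of clearance) rises to 3.8× activity: 0.24 × 3.8 = 0.912.
CYP2D6 (23%) and the residual 53% are unaffected.
CL_new/CL_old = 0.912 + 0.23 + 0.53 = 1.672.
Average steady-state concentration ∝ 1/CL, so new value = 69.5 / 1.672 = 41.6 μmol/L.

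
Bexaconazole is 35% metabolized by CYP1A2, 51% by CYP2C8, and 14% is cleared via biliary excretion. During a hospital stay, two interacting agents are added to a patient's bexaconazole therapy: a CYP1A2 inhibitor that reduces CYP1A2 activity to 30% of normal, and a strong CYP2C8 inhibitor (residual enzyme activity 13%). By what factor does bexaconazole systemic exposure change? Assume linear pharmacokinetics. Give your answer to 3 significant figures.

3.21

The CYP1A2 pathway (35% of clearance) is reduced to 0.3× activity: 0.35 × 0.3 = 0.105.
The CYP2C8 pathway (51% of clearance) drops to 0.13× activity: 0.51 × 0.13 = 0.0663.
Non-CYP routes (14%) are unchanged.
CL_new/CL_old = 0.105 + 0.0663 + 0.14 = 0.3113.
Because systemic exposure varies inversely with clearance, the combined effect is 1 / 0.3113 = 3.21.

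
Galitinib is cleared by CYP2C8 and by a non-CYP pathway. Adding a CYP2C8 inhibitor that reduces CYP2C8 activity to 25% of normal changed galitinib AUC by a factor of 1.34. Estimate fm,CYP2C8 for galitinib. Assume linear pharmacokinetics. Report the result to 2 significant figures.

0.34

CL'/CL = 1 / 1.34 = 0.7463
0.25·fm + (1 − fm) = 0.7463
fm = (0.7463 − 1) / (0.25 − 1) = 0.34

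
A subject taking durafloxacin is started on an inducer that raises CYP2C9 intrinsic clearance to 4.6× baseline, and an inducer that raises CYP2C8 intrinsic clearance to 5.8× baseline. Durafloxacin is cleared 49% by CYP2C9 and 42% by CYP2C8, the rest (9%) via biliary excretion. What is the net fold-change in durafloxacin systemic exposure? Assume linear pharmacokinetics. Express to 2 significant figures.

The CYP2C9 pathway (49% of clearance) is boosted to 4.6× activity: 0.49 × 4.6 = 2.254.
The CYP2C8 pathway (42% of clearance) rises to 5.8× activity: 0.42 × 5.8 = 2.436.
The remaining 9% of clearance is unaffected.
New clearance relative to baseline: 2.254 + 2.436 + 0.09 = 4.78.
Because systemic exposure varies inversely with clearance, the combined effect is 1 / 4.78 = 0.21.

0.21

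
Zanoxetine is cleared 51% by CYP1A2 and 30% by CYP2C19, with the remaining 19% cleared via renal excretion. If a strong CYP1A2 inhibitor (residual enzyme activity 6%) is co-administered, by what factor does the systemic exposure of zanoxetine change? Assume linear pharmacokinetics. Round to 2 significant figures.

The CYP1A2 pathway (51% of clearance) falls to 0.06× activity: 0.51 × 0.06 = 0.0306.
CYP2C19 (30%) and the residual 19% are unaffected.
New clearance relative to baseline: 0.0306 + 0.3 + 0.19 = 0.5206.
Since systemic exposure ∝ 1/CL, the ratio is 1 / 0.5206 = 1.9.

1.9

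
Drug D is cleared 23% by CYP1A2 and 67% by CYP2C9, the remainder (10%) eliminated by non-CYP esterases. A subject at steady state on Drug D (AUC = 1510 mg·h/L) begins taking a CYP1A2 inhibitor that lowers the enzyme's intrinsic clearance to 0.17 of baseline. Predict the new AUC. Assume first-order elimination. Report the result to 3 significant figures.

1.87 × 10³ mg·h/L

CYP1A2: 0.23 × 0.17 = 0.0391
CYP2C9: 0.67 (unchanged)
Other: 0.1 (unchanged)
Relative clearance = 0.0391 + 0.67 + 0.1 = 0.8091.
AUC ∝ 1/CL, so new value = 1510 / 0.8091 = 1.87 × 10³ mg·h/L.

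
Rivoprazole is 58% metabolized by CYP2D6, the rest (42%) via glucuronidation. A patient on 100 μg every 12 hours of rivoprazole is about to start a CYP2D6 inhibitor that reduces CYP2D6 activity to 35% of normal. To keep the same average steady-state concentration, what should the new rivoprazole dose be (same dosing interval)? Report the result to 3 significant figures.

62.3 μg

The CYP2D6 pathway (58% of clearance) is reduced to 0.35× activity: 0.58 × 0.35 = 0.203.
The remaining 42% of clearance is unaffected.
CL_new/CL_old = 0.203 + 0.42 = 0.623.
To maintain the same steady-state level, dose must scale with clearance: new dose = 100 × 0.623 = 62.3 μg.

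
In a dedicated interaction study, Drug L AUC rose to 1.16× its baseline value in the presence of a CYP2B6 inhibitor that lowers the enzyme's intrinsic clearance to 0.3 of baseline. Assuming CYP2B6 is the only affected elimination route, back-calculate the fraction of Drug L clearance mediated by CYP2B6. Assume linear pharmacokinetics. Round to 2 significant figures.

CL'/CL = 1 / 1.16 = 0.8621
0.3·fm + (1 − fm) = 0.8621
fm = (0.8621 − 1) / (0.3 − 1) = 0.20

0.20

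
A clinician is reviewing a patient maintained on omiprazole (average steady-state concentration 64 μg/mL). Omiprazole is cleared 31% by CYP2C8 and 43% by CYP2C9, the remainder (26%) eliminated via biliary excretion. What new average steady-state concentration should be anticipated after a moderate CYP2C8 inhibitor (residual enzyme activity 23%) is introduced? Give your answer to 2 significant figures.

The CYP2C8 pathway (31% of clearance) falls to 0.23× activity: 0.31 × 0.23 = 0.0713.
CYP2C9 (43%) and the residual 26% are unaffected.
Relative clearance = 0.0713 + 0.43 + 0.26 = 0.7613.
New average steady-state concentration = baseline ÷ relative clearance = 64 / 0.7613 = 84 μg/mL.

84 μg/mL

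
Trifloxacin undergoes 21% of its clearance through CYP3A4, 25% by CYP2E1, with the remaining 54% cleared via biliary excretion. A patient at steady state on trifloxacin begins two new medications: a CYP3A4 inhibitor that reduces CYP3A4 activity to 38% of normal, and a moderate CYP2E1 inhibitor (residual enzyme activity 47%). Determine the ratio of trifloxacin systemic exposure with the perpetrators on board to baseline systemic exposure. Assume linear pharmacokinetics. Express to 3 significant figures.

1.36

The CYP3A4 pathway (21% of clearance) falls to 0.38× activity: 0.21 × 0.38 = 0.0798.
The CYP2E1 pathway (25% of clearance) drops to 0.47× activity: 0.25 × 0.47 = 0.1175.
The remaining 54% of clearance is unaffected.
CL_new/CL_old = 0.0798 + 0.1175 + 0.54 = 0.7373.
Systemic exposure ∝ 1/CL: fold-change = 1 / 0.7373 = 1.36.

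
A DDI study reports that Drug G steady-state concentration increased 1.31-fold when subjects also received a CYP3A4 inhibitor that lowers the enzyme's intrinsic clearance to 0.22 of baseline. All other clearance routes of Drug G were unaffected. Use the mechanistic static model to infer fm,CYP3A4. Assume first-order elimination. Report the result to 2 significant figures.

0.30

Let x = fm,CYP3A4. Because steady-state concentration ∝ 1/CL, relative clearance fell to 1/1.31 = 0.7634.
Setting x·0.22 + (1 − x) = 0.7634 and solving: x = (0.7634 − 1)/(0.22 − 1) = 0.30.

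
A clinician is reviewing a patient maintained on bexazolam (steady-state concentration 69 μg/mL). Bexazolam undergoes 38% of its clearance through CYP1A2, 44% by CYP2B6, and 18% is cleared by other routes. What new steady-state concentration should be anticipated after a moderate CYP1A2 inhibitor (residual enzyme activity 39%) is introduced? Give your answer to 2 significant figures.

90 μg/mL

The CYP1A2 pathway (38% of clearance) drops to 0.39× activity: 0.38 × 0.39 = 0.1482.
CYP2B6 (44%) and the residual 18% are unaffected.
Relative clearance = 0.1482 + 0.44 + 0.18 = 0.7682.
New steady-state concentration = baseline ÷ relative clearance = 69 / 0.7682 = 90 μg/mL.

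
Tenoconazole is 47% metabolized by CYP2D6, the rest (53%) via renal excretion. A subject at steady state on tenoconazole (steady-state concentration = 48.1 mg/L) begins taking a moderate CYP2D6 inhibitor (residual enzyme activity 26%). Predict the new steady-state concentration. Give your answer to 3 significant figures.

CYP2D6: 0.47 × 0.26 = 0.1222
Other: 0.53 (unchanged)
Relative clearance = 0.1222 + 0.53 = 0.6522.
With dosing unchanged, steady-state concentration scales as 1/CL: 48.1 / 0.6522 = 73.8 mg/L.

73.8 mg/L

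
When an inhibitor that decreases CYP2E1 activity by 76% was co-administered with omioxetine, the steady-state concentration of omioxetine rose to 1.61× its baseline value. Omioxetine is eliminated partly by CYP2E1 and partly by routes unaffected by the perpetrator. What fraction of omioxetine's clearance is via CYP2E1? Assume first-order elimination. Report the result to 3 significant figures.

0.499

Write x for the fraction cleared via CYP2E1. The observed steady-state concentration change means clearance fell to 1/1.61 = 0.6211 of baseline.
Setting x·0.24 + (1 − x) = 0.6211 and solving: x = (0.6211 − 1)/(0.24 − 1) = 0.499.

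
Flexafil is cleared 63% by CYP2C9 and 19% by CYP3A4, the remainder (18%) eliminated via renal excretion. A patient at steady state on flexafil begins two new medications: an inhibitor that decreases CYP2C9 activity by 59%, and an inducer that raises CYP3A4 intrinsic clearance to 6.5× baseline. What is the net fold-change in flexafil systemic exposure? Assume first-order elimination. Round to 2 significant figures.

0.60

The CYP2C9 pathway (63% of clearance) falls to 0.41× activity: 0.63 × 0.41 = 0.2583.
The CYP3A4 pathway (19% of clearance) rises to 6.5× activity: 0.19 × 6.5 = 1.235.
The remaining 18% of clearance is unaffected.
Relative clearance = 0.2583 + 1.235 + 0.18 = 1.6733.
Systemic exposure ∝ 1/CL: fold-change = 1 / 1.6733 = 0.60.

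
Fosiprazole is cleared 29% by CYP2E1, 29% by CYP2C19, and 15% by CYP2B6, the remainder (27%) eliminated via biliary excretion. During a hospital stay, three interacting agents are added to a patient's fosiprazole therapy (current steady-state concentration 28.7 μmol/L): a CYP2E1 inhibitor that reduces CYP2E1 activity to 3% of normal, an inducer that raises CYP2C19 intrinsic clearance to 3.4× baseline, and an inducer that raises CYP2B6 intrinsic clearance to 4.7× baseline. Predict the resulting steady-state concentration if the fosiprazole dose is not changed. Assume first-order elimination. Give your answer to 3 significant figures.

14.6 μmol/L

The CYP2E1 pathway (29% of clearance) is reduced to 0.03× activity: 0.29 × 0.03 = 0.0087.
The CYP2C19 pathway (29% of clearance) is boosted to 3.4× activity: 0.29 × 3.4 = 0.986.
The CYP2B6 pathway (15% of clearance) increases to 4.7× activity: 0.15 × 4.7 = 0.705.
Non-CYP routes (27%) are unchanged.
Relative clearance = 0.0087 + 0.986 + 0.705 + 0.27 = 1.9697.
New steady-state concentration = 28.7 / 1.9697 = 14.6 μmol/L (concentration scales inversely with clearance).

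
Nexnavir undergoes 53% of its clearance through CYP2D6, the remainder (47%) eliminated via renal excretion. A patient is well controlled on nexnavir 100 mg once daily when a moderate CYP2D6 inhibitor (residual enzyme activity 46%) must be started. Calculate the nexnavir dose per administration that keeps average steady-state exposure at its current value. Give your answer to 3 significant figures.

71.4 mg

The CYP2D6 pathway (53% of clearance) is reduced to 0.46× activity: 0.53 × 0.46 = 0.2438.
The remaining 47% of clearance is unaffected.
New clearance relative to baseline: 0.2438 + 0.47 = 0.7138.
Css,avg = (dose rate)/CL, so holding Css fixed requires dose ∝ CL: 100 × 0.7138 = 71.4 mg.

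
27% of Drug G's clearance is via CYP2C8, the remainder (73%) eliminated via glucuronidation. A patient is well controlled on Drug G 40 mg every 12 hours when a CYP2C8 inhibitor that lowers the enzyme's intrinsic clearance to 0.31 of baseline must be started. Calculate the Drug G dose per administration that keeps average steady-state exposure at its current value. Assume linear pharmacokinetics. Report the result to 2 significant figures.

The CYP2C8 pathway (27% of clearance) falls to 0.31× activity: 0.27 × 0.31 = 0.0837.
The remaining 73% of clearance is unaffected.
New clearance relative to baseline: 0.0837 + 0.73 = 0.8137.
Css,avg = (dose rate)/CL, so holding Css fixed requires dose ∝ CL: 40 × 0.8137 = 33 mg.

33 mg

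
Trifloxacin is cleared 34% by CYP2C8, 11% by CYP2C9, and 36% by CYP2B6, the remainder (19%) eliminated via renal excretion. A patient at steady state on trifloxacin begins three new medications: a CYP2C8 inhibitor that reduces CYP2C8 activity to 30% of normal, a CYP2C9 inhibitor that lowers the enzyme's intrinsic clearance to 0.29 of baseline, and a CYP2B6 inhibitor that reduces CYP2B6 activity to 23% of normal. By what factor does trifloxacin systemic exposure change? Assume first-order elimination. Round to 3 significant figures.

The CYP2C8 pathway (34% of clearance) is reduced to 0.3× activity: 0.34 × 0.3 = 0.102.
The CYP2C9 pathway (11% of clearance) falls to 0.29× activity: 0.11 × 0.29 = 0.0319.
The CYP2B6 pathway (36% of clearance) drops to 0.23× activity: 0.36 × 0.23 = 0.0828.
Non-CYP routes (19%) are unchanged.
Relative clearance = 0.102 + 0.0319 + 0.0828 + 0.19 = 0.4067.
Net systemic exposure ratio = 1 / 0.4067 = 2.46.

2.46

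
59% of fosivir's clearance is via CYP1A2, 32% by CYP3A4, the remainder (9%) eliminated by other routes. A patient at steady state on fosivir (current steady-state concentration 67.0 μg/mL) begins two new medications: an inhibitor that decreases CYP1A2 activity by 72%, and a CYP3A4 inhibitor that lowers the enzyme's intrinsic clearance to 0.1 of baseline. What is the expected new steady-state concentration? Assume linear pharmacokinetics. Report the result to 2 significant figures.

The CYP1A2 pathway (59% of clearance) drops to 0.28× activity: 0.59 × 0.28 = 0.1652.
The CYP3A4 pathway (32% of clearance) drops to 0.1× activity: 0.32 × 0.1 = 0.032.
Non-CYP routes (9%) are unchanged.
CL_new/CL_old = 0.1652 + 0.032 + 0.09 = 0.2872.
Steady-state concentration ∝ 1/CL: new value = 67.0 / 0.2872 = 2.3 × 10² μg/mL.

2.3 × 10² μg/mL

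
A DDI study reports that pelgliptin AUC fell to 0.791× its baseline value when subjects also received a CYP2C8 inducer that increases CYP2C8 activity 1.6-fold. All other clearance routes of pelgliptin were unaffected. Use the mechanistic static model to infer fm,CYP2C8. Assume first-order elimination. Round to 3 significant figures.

Let fm be the CYP2C8 fraction. New clearance relative to baseline = fm × 1.6 + (1 − fm).
AUC ratio = 1 / (new CL fraction), so new CL fraction = 1 / 0.791 = 1.264.
fm × 1.6 + 1 − fm = 1.264  ⇒  fm × (1.6 − 1) = 0.2642  ⇒  fm = 0.440.

0.440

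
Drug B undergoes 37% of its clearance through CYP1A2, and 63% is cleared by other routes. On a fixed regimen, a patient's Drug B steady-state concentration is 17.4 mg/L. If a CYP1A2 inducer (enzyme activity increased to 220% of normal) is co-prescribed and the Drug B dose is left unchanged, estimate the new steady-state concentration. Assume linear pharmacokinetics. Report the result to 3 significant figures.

12.0 mg/L

The CYP1A2 pathway (37% of clearance) is boosted to 2.2× activity: 0.37 × 2.2 = 0.814.
Non-CYP routes (63%) are unchanged.
New clearance relative to baseline: 0.814 + 0.63 = 1.444.
Steady-state concentration ∝ 1/CL, so new value = 17.4 / 1.444 = 12.0 mg/L.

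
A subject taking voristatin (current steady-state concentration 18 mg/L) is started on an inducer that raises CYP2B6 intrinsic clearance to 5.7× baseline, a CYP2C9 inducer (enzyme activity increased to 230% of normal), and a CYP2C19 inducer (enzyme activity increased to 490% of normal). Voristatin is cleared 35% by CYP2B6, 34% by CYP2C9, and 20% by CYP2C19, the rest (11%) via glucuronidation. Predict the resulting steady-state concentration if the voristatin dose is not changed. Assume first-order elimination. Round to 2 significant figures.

The CYP2B6 pathway (35% of clearance) is boosted to 5.7× activity: 0.35 × 5.7 = 1.995.
The CYP2C9 pathway (34% of clearance) increases to 2.3× activity: 0.34 × 2.3 = 0.782.
The CYP2C19 pathway (20% of clearance) rises to 4.9× activity: 0.2 × 4.9 = 0.98.
Non-CYP routes (11%) are unchanged.
New clearance relative to baseline: 1.995 + 0.782 + 0.98 + 0.11 = 3.867.
New steady-state concentration = 18 / 3.867 = 4.7 mg/L (concentration scales inversely with clearance).

4.7 mg/L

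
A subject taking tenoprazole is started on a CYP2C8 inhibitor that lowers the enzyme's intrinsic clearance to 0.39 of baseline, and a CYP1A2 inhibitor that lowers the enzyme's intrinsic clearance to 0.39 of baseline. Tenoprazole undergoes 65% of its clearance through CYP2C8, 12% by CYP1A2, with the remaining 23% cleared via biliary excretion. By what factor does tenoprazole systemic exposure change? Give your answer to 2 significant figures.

CYP2C8: 0.65 × 0.39 = 0.2535
CYP1A2: 0.12 × 0.39 = 0.0468
Other: 0.23 (unchanged)
CL_new/CL_old = 0.2535 + 0.0468 + 0.23 = 0.5303.
Net systemic exposure ratio = 1 / 0.5303 = 1.9.

1.9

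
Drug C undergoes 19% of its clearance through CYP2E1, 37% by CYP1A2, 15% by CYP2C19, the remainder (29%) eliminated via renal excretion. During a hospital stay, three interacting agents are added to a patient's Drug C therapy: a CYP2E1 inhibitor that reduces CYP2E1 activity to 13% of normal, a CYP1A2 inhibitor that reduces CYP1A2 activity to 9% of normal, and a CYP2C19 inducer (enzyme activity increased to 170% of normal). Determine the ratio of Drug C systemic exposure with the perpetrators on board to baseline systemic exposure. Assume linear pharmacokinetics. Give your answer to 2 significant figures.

The CYP2E1 pathway (19% of clearance) is reduced to 0.13× activity: 0.19 × 0.13 = 0.0247.
The CYP1A2 pathway (37% of clearance) is reduced to 0.09× activity: 0.37 × 0.09 = 0.0333.
The CYP2C19 pathway (15% of clearance) rises to 1.7× activity: 0.15 × 1.7 = 0.255.
Non-CYP routes (29%) are unchanged.
CL_new/CL_old = 0.0247 + 0.0333 + 0.255 + 0.29 = 0.603.
Because systemic exposure varies inversely with clearance, the combined effect is 1 / 0.603 = 1.7.

1.7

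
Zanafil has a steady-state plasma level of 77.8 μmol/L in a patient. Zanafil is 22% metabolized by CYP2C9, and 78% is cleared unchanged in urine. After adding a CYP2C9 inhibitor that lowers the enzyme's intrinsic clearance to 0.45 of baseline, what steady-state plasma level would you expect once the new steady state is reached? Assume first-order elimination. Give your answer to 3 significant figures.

CYP2C9: 0.22 × 0.45 = 0.099
Other: 0.78 (unchanged)
CL_new/CL_old = 0.099 + 0.78 = 0.879.
New steady-state plasma level = baseline ÷ relative clearance = 77.8 / 0.879 = 88.5 μmol/L.

88.5 μmol/L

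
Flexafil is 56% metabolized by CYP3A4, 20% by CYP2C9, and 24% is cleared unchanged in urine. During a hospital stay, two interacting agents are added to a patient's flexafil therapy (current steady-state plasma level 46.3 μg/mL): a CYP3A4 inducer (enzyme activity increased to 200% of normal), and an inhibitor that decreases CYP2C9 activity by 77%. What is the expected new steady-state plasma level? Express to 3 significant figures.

32.9 μg/mL

The CYP3A4 pathway (56% of clearance) is boosted to 2× activity: 0.56 × 2 = 1.12.
The CYP2C9 pathway (20% of clearance) is reduced to 0.23× activity: 0.2 × 0.23 = 0.046.
The remaining 24% of clearance is unaffected.
CL_new/CL_old = 1.12 + 0.046 + 0.24 = 1.406.
Dividing the baseline by the relative clearance: 46.3 / 1.406 = 32.9 μg/mL.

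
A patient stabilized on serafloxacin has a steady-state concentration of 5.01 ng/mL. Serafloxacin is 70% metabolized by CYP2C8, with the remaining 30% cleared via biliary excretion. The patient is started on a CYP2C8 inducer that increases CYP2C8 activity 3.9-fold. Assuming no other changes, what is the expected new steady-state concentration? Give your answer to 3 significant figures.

CYP2C8: 0.7 × 3.9 = 2.73
Other: 0.3 (unchanged)
CL_new/CL_old = 2.73 + 0.3 = 3.03.
With dosing unchanged, steady-state concentration scales as 1/CL: 5.01 / 3.03 = 1.65 ng/mL.

1.65 ng/mL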